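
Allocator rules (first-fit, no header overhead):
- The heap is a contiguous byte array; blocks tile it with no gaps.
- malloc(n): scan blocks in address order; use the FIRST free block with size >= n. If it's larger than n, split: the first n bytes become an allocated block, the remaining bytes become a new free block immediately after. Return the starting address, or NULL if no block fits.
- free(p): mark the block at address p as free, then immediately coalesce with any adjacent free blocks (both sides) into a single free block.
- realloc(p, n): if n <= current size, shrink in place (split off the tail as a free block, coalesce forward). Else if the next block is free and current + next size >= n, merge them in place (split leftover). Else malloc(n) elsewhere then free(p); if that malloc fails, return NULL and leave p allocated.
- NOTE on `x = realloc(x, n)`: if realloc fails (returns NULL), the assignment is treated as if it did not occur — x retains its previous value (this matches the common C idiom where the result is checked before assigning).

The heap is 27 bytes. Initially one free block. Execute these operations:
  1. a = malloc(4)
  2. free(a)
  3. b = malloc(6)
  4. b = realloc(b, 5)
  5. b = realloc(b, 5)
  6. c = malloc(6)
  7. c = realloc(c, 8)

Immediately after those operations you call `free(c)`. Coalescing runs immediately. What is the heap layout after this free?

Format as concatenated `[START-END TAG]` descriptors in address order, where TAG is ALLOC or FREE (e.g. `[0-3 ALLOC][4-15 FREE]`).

Answer: [0-4 ALLOC][5-26 FREE]

Derivation:
Op 1: a = malloc(4) -> a = 0; heap: [0-3 ALLOC][4-26 FREE]
Op 2: free(a) -> (freed a); heap: [0-26 FREE]
Op 3: b = malloc(6) -> b = 0; heap: [0-5 ALLOC][6-26 FREE]
Op 4: b = realloc(b, 5) -> b = 0; heap: [0-4 ALLOC][5-26 FREE]
Op 5: b = realloc(b, 5) -> b = 0; heap: [0-4 ALLOC][5-26 FREE]
Op 6: c = malloc(6) -> c = 5; heap: [0-4 ALLOC][5-10 ALLOC][11-26 FREE]
Op 7: c = realloc(c, 8) -> c = 5; heap: [0-4 ALLOC][5-12 ALLOC][13-26 FREE]
free(c): c = 5 -> block [5-12 ALLOC]; mark free, coalesce with adjacent free neighbors -> [0-4 ALLOC][5-26 FREE]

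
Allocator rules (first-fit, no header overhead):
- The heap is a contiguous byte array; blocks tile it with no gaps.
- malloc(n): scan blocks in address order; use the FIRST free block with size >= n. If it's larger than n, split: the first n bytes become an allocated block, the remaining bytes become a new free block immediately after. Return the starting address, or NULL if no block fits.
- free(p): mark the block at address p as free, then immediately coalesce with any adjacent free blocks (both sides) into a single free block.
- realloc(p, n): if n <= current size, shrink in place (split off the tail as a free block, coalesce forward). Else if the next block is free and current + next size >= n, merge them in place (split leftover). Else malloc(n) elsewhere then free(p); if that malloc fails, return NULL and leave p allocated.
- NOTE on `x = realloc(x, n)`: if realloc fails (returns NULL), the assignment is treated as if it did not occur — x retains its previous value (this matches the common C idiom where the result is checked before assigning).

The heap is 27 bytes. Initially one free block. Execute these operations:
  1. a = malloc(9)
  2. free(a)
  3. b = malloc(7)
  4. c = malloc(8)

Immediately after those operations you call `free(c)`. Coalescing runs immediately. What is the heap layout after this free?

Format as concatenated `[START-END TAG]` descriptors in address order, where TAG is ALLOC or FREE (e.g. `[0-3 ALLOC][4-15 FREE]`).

Answer: [0-6 ALLOC][7-26 FREE]

Derivation:
Op 1: a = malloc(9) -> a = 0; heap: [0-8 ALLOC][9-26 FREE]
Op 2: free(a) -> (freed a); heap: [0-26 FREE]
Op 3: b = malloc(7) -> b = 0; heap: [0-6 ALLOC][7-26 FREE]
Op 4: c = malloc(8) -> c = 7; heap: [0-6 ALLOC][7-14 ALLOC][15-26 FREE]
free(c): c = 7 -> block [7-14 ALLOC]; mark free, coalesce with adjacent free neighbors -> [0-6 ALLOC][7-26 FREE]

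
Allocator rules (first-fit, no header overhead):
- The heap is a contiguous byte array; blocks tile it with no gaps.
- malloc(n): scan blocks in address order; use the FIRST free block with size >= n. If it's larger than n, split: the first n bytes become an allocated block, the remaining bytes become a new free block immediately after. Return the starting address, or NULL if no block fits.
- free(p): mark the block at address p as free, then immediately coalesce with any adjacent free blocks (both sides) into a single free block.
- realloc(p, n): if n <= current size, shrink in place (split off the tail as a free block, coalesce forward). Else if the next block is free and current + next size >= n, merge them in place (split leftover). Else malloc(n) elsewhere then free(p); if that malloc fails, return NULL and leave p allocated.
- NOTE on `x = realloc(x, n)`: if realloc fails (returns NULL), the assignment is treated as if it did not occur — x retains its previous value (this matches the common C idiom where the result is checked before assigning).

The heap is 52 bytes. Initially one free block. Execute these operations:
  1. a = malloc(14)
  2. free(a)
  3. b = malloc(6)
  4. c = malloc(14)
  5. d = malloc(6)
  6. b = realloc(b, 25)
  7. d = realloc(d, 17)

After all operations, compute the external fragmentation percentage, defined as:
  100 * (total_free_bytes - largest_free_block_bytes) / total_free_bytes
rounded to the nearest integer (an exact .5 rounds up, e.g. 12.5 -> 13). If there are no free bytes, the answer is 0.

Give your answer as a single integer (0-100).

Answer: 14

Derivation:
Op 1: a = malloc(14) -> a = 0; heap: [0-13 ALLOC][14-51 FREE]
Op 2: free(a) -> (freed a); heap: [0-51 FREE]
Op 3: b = malloc(6) -> b = 0; heap: [0-5 ALLOC][6-51 FREE]
Op 4: c = malloc(14) -> c = 6; heap: [0-5 ALLOC][6-19 ALLOC][20-51 FREE]
Op 5: d = malloc(6) -> d = 20; heap: [0-5 ALLOC][6-19 ALLOC][20-25 ALLOC][26-51 FREE]
Op 6: b = realloc(b, 25) -> b = 26; heap: [0-5 FREE][6-19 ALLOC][20-25 ALLOC][26-50 ALLOC][51-51 FREE]
Op 7: d = realloc(d, 17) -> NULL (d unchanged); heap: [0-5 FREE][6-19 ALLOC][20-25 ALLOC][26-50 ALLOC][51-51 FREE]
Free blocks: [6 1] total_free=7 largest=6 -> 100*(7-6)/7 = 100/7 ≈ 14.286 -> rounds to 14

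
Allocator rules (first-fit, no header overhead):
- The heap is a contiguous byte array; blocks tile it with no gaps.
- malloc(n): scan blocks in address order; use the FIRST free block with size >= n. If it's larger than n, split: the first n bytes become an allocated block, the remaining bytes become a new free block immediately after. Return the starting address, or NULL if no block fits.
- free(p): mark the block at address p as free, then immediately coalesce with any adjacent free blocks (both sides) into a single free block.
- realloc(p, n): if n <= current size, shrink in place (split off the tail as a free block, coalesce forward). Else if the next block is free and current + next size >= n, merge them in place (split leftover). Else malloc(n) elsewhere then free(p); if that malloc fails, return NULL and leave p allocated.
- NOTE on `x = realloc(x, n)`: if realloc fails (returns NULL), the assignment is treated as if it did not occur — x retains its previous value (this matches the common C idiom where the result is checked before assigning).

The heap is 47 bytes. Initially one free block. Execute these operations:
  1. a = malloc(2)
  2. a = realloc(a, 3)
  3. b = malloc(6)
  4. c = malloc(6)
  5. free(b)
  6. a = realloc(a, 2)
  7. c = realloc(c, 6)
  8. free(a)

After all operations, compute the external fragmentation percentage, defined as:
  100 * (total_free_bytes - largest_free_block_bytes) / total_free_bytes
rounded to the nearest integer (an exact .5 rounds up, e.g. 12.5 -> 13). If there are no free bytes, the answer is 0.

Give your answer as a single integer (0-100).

Answer: 22

Derivation:
Op 1: a = malloc(2) -> a = 0; heap: [0-1 ALLOC][2-46 FREE]
Op 2: a = realloc(a, 3) -> a = 0; heap: [0-2 ALLOC][3-46 FREE]
Op 3: b = malloc(6) -> b = 3; heap: [0-2 ALLOC][3-8 ALLOC][9-46 FREE]
Op 4: c = malloc(6) -> c = 9; heap: [0-2 ALLOC][3-8 ALLOC][9-14 ALLOC][15-46 FREE]
Op 5: free(b) -> (freed b); heap: [0-2 ALLOC][3-8 FREE][9-14 ALLOC][15-46 FREE]
Op 6: a = realloc(a, 2) -> a = 0; heap: [0-1 ALLOC][2-8 FREE][9-14 ALLOC][15-46 FREE]
Op 7: c = realloc(c, 6) -> c = 9; heap: [0-1 ALLOC][2-8 FREE][9-14 ALLOC][15-46 FREE]
Op 8: free(a) -> (freed a); heap: [0-8 FREE][9-14 ALLOC][15-46 FREE]
Free blocks: [9 32] total_free=41 largest=32 -> 100*(41-32)/41 = 900/41 ≈ 21.951 -> rounds to 22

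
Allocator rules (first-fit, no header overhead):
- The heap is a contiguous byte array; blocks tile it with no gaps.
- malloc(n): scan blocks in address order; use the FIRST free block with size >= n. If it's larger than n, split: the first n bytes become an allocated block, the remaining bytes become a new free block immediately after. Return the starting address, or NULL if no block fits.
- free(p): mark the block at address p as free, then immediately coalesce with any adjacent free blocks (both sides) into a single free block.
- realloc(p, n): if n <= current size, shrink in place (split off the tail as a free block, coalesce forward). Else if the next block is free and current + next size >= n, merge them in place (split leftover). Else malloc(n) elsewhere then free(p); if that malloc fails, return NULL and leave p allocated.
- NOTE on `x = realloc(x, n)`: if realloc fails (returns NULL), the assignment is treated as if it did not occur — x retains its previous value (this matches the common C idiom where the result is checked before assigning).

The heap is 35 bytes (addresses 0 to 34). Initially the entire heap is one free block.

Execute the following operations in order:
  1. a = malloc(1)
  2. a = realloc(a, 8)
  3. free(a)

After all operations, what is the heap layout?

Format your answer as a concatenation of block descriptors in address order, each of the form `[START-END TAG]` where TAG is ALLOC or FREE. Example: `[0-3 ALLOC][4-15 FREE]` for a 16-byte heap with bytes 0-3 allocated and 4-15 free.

Op 1: a = malloc(1) -> a = 0; heap: [0-0 ALLOC][1-34 FREE]
Op 2: a = realloc(a, 8) -> a = 0; heap: [0-7 ALLOC][8-34 FREE]
Op 3: free(a) -> (freed a); heap: [0-34 FREE]

Answer: [0-34 FREE]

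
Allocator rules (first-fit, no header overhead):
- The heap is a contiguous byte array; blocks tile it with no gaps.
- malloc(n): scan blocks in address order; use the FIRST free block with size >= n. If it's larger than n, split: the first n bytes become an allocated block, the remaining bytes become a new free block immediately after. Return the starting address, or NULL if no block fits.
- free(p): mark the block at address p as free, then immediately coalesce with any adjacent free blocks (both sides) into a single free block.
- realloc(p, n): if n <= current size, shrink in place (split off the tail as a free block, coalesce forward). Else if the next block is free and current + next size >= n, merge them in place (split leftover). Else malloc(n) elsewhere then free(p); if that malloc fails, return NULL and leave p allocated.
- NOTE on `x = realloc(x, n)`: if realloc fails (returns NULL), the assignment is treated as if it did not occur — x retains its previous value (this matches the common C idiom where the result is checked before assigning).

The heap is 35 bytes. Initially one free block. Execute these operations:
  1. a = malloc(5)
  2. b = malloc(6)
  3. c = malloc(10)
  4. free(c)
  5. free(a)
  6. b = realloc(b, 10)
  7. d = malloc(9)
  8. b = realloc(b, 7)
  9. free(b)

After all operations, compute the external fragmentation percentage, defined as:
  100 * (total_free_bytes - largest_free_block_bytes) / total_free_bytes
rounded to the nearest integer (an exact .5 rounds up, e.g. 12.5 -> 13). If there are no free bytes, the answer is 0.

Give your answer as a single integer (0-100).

Answer: 42

Derivation:
Op 1: a = malloc(5) -> a = 0; heap: [0-4 ALLOC][5-34 FREE]
Op 2: b = malloc(6) -> b = 5; heap: [0-4 ALLOC][5-10 ALLOC][11-34 FREE]
Op 3: c = malloc(10) -> c = 11; heap: [0-4 ALLOC][5-10 ALLOC][11-20 ALLOC][21-34 FREE]
Op 4: free(c) -> (freed c); heap: [0-4 ALLOC][5-10 ALLOC][11-34 FREE]
Op 5: free(a) -> (freed a); heap: [0-4 FREE][5-10 ALLOC][11-34 FREE]
Op 6: b = realloc(b, 10) -> b = 5; heap: [0-4 FREE][5-14 ALLOC][15-34 FREE]
Op 7: d = malloc(9) -> d = 15; heap: [0-4 FREE][5-14 ALLOC][15-23 ALLOC][24-34 FREE]
Op 8: b = realloc(b, 7) -> b = 5; heap: [0-4 FREE][5-11 ALLOC][12-14 FREE][15-23 ALLOC][24-34 FREE]
Op 9: free(b) -> (freed b); heap: [0-14 FREE][15-23 ALLOC][24-34 FREE]
Free blocks: [15 11] total_free=26 largest=15 -> 100*(26-15)/26 = 1100/26 ≈ 42.308 -> rounds to 42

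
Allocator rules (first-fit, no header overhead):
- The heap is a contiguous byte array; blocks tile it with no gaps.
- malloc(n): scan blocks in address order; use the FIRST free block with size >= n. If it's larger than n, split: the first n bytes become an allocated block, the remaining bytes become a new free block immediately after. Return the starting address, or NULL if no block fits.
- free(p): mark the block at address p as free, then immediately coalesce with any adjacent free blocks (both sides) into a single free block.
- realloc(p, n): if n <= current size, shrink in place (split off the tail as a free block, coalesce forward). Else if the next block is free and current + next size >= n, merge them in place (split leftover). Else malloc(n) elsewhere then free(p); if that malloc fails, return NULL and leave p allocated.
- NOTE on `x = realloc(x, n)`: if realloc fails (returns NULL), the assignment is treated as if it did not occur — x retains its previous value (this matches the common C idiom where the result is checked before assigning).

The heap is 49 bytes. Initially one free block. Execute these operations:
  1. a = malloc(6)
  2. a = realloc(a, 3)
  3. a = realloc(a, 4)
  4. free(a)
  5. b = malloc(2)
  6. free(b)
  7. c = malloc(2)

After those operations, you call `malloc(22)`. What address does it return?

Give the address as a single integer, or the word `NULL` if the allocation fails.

Answer: 2

Derivation:
Op 1: a = malloc(6) -> a = 0; heap: [0-5 ALLOC][6-48 FREE]
Op 2: a = realloc(a, 3) -> a = 0; heap: [0-2 ALLOC][3-48 FREE]
Op 3: a = realloc(a, 4) -> a = 0; heap: [0-3 ALLOC][4-48 FREE]
Op 4: free(a) -> (freed a); heap: [0-48 FREE]
Op 5: b = malloc(2) -> b = 0; heap: [0-1 ALLOC][2-48 FREE]
Op 6: free(b) -> (freed b); heap: [0-48 FREE]
Op 7: c = malloc(2) -> c = 0; heap: [0-1 ALLOC][2-48 FREE]
malloc(22): first-fit scan over [0-1 ALLOC][2-48 FREE] -> 2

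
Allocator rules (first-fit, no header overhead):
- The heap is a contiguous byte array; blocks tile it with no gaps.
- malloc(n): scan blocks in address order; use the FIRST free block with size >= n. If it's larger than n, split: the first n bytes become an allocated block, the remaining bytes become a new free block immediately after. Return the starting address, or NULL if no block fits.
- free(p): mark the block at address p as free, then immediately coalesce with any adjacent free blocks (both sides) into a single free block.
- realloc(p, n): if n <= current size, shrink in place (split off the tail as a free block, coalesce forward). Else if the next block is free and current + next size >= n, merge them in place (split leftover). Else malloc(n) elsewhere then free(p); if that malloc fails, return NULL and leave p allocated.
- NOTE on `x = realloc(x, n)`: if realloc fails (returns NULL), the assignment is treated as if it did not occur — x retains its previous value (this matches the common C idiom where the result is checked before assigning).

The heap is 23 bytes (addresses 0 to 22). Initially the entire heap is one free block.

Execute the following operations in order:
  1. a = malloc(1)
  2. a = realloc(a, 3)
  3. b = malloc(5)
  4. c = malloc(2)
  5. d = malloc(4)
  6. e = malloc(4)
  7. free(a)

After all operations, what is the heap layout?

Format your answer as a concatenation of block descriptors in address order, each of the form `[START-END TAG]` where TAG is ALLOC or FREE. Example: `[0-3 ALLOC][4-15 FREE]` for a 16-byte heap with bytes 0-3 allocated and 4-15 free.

Answer: [0-2 FREE][3-7 ALLOC][8-9 ALLOC][10-13 ALLOC][14-17 ALLOC][18-22 FREE]

Derivation:
Op 1: a = malloc(1) -> a = 0; heap: [0-0 ALLOC][1-22 FREE]
Op 2: a = realloc(a, 3) -> a = 0; heap: [0-2 ALLOC][3-22 FREE]
Op 3: b = malloc(5) -> b = 3; heap: [0-2 ALLOC][3-7 ALLOC][8-22 FREE]
Op 4: c = malloc(2) -> c = 8; heap: [0-2 ALLOC][3-7 ALLOC][8-9 ALLOC][10-22 FREE]
Op 5: d = malloc(4) -> d = 10; heap: [0-2 ALLOC][3-7 ALLOC][8-9 ALLOC][10-13 ALLOC][14-22 FREE]
Op 6: e = malloc(4) -> e = 14; heap: [0-2 ALLOC][3-7 ALLOC][8-9 ALLOC][10-13 ALLOC][14-17 ALLOC][18-22 FREE]
Op 7: free(a) -> (freed a); heap: [0-2 FREE][3-7 ALLOC][8-9 ALLOC][10-13 ALLOC][14-17 ALLOC][18-22 FREE]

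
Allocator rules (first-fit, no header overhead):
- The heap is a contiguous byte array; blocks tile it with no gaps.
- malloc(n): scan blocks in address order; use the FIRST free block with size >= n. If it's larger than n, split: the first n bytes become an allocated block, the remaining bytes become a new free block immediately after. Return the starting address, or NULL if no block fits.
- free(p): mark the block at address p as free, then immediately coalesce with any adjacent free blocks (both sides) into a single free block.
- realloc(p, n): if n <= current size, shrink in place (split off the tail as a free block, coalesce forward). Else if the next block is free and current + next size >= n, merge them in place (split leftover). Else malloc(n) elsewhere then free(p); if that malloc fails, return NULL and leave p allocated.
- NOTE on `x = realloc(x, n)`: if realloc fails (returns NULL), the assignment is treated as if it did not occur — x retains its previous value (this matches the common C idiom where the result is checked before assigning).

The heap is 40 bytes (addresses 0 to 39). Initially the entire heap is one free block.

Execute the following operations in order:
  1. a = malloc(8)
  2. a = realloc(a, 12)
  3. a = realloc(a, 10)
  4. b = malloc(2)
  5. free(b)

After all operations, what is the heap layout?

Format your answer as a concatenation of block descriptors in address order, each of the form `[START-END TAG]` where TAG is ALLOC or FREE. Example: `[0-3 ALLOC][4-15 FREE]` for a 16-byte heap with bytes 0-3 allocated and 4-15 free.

Answer: [0-9 ALLOC][10-39 FREE]

Derivation:
Op 1: a = malloc(8) -> a = 0; heap: [0-7 ALLOC][8-39 FREE]
Op 2: a = realloc(a, 12) -> a = 0; heap: [0-11 ALLOC][12-39 FREE]
Op 3: a = realloc(a, 10) -> a = 0; heap: [0-9 ALLOC][10-39 FREE]
Op 4: b = malloc(2) -> b = 10; heap: [0-9 ALLOC][10-11 ALLOC][12-39 FREE]
Op 5: free(b) -> (freed b); heap: [0-9 ALLOC][10-39 FREE]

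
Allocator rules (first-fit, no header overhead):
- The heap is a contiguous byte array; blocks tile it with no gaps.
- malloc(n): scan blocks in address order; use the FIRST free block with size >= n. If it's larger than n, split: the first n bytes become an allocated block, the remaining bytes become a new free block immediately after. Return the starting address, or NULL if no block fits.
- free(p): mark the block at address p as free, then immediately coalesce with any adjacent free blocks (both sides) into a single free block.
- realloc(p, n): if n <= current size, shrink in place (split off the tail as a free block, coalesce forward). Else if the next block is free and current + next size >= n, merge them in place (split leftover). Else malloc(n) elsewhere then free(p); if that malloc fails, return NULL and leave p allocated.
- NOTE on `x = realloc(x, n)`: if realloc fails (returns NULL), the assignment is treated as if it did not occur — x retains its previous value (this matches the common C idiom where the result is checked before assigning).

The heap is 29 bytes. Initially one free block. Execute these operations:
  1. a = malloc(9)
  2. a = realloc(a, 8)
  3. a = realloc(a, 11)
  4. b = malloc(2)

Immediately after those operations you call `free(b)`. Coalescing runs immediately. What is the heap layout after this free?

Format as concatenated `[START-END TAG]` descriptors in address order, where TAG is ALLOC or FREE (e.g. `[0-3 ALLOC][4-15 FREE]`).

Answer: [0-10 ALLOC][11-28 FREE]

Derivation:
Op 1: a = malloc(9) -> a = 0; heap: [0-8 ALLOC][9-28 FREE]
Op 2: a = realloc(a, 8) -> a = 0; heap: [0-7 ALLOC][8-28 FREE]
Op 3: a = realloc(a, 11) -> a = 0; heap: [0-10 ALLOC][11-28 FREE]
Op 4: b = malloc(2) -> b = 11; heap: [0-10 ALLOC][11-12 ALLOC][13-28 FREE]
free(b): b = 11 -> block [11-12 ALLOC]; mark free, coalesce with adjacent free neighbors -> [0-10 ALLOC][11-28 FREE]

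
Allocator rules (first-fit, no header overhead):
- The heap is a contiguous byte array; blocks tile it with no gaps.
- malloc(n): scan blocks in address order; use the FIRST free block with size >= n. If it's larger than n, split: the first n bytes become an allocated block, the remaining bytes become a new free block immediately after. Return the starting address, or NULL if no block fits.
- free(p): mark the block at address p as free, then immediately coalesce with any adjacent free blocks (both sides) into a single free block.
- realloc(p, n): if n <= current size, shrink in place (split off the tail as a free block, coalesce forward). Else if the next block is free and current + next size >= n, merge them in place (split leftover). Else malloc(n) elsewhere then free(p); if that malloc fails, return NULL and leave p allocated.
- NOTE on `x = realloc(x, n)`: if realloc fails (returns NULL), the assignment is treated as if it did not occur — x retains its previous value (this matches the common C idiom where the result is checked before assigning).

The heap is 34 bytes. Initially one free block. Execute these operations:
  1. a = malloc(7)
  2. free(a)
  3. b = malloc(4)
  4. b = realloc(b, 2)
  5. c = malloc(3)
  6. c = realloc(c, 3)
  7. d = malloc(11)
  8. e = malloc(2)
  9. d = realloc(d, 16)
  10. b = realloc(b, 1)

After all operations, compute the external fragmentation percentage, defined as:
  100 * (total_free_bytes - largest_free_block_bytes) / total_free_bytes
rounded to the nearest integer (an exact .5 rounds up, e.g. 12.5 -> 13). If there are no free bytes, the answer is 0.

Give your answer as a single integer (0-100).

Op 1: a = malloc(7) -> a = 0; heap: [0-6 ALLOC][7-33 FREE]
Op 2: free(a) -> (freed a); heap: [0-33 FREE]
Op 3: b = malloc(4) -> b = 0; heap: [0-3 ALLOC][4-33 FREE]
Op 4: b = realloc(b, 2) -> b = 0; heap: [0-1 ALLOC][2-33 FREE]
Op 5: c = malloc(3) -> c = 2; heap: [0-1 ALLOC][2-4 ALLOC][5-33 FREE]
Op 6: c = realloc(c, 3) -> c = 2; heap: [0-1 ALLOC][2-4 ALLOC][5-33 FREE]
Op 7: d = malloc(11) -> d = 5; heap: [0-1 ALLOC][2-4 ALLOC][5-15 ALLOC][16-33 FREE]
Op 8: e = malloc(2) -> e = 16; heap: [0-1 ALLOC][2-4 ALLOC][5-15 ALLOC][16-17 ALLOC][18-33 FREE]
Op 9: d = realloc(d, 16) -> d = 18; heap: [0-1 ALLOC][2-4 ALLOC][5-15 FREE][16-17 ALLOC][18-33 ALLOC]
Op 10: b = realloc(b, 1) -> b = 0; heap: [0-0 ALLOC][1-1 FREE][2-4 ALLOC][5-15 FREE][16-17 ALLOC][18-33 ALLOC]
Free blocks: [1 11] total_free=12 largest=11 -> 100*(12-11)/12 = 100/12 ≈ 8.333 -> rounds to 8

Answer: 8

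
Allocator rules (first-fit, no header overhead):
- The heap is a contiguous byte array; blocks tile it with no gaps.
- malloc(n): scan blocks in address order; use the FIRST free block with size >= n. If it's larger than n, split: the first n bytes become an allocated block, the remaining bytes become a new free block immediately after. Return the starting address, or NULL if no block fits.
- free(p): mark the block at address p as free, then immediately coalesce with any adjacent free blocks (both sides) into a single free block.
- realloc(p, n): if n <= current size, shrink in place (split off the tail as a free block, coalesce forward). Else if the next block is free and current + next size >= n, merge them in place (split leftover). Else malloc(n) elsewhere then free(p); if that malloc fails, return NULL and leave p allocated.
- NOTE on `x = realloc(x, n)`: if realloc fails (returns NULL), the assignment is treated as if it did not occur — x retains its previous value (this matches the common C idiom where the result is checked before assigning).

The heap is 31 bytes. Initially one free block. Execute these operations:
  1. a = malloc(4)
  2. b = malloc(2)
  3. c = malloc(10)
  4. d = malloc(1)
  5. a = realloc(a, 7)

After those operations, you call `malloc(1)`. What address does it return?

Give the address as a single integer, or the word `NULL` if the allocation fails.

Op 1: a = malloc(4) -> a = 0; heap: [0-3 ALLOC][4-30 FREE]
Op 2: b = malloc(2) -> b = 4; heap: [0-3 ALLOC][4-5 ALLOC][6-30 FREE]
Op 3: c = malloc(10) -> c = 6; heap: [0-3 ALLOC][4-5 ALLOC][6-15 ALLOC][16-30 FREE]
Op 4: d = malloc(1) -> d = 16; heap: [0-3 ALLOC][4-5 ALLOC][6-15 ALLOC][16-16 ALLOC][17-30 FREE]
Op 5: a = realloc(a, 7) -> a = 17; heap: [0-3 FREE][4-5 ALLOC][6-15 ALLOC][16-16 ALLOC][17-23 ALLOC][24-30 FREE]
malloc(1): first-fit scan over [0-3 FREE][4-5 ALLOC][6-15 ALLOC][16-16 ALLOC][17-23 ALLOC][24-30 FREE] -> 0

Answer: 0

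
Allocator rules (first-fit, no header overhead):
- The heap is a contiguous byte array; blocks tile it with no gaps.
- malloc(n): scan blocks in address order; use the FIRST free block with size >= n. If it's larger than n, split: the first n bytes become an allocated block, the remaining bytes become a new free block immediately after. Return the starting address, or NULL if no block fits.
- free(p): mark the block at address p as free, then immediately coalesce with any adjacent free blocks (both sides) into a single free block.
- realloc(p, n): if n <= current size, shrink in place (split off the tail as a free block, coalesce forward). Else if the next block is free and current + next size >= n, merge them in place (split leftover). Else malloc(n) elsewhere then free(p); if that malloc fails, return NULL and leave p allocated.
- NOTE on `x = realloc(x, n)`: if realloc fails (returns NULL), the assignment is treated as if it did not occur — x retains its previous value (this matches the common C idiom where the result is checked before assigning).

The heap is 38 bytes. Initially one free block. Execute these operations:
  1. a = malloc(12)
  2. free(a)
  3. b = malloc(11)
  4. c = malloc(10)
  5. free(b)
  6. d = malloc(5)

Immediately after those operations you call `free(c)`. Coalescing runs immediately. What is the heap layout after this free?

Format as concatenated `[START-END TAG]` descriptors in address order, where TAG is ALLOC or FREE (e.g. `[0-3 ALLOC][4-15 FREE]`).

Answer: [0-4 ALLOC][5-37 FREE]

Derivation:
Op 1: a = malloc(12) -> a = 0; heap: [0-11 ALLOC][12-37 FREE]
Op 2: free(a) -> (freed a); heap: [0-37 FREE]
Op 3: b = malloc(11) -> b = 0; heap: [0-10 ALLOC][11-37 FREE]
Op 4: c = malloc(10) -> c = 11; heap: [0-10 ALLOC][11-20 ALLOC][21-37 FREE]
Op 5: free(b) -> (freed b); heap: [0-10 FREE][11-20 ALLOC][21-37 FREE]
Op 6: d = malloc(5) -> d = 0; heap: [0-4 ALLOC][5-10 FREE][11-20 ALLOC][21-37 FREE]
free(c): c = 11 -> block [11-20 ALLOC]; mark free, coalesce with adjacent free neighbors -> [0-4 ALLOC][5-37 FREE]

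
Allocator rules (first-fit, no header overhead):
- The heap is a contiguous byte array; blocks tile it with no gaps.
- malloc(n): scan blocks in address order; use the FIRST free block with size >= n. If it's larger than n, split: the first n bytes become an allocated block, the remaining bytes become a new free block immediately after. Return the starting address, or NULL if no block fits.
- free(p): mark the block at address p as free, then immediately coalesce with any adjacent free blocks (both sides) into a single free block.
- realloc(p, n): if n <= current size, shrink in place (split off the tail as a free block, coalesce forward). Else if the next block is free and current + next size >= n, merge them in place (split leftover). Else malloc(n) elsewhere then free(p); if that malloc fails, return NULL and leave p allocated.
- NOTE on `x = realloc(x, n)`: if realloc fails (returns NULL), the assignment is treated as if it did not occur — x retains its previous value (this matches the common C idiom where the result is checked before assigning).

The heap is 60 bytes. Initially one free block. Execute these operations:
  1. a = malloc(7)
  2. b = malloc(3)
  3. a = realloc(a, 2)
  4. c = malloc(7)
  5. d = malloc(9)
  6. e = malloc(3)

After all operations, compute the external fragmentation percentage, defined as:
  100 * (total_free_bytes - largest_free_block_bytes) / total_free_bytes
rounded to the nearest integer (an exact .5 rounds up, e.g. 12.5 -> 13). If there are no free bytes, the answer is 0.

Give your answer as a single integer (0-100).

Op 1: a = malloc(7) -> a = 0; heap: [0-6 ALLOC][7-59 FREE]
Op 2: b = malloc(3) -> b = 7; heap: [0-6 ALLOC][7-9 ALLOC][10-59 FREE]
Op 3: a = realloc(a, 2) -> a = 0; heap: [0-1 ALLOC][2-6 FREE][7-9 ALLOC][10-59 FREE]
Op 4: c = malloc(7) -> c = 10; heap: [0-1 ALLOC][2-6 FREE][7-9 ALLOC][10-16 ALLOC][17-59 FREE]
Op 5: d = malloc(9) -> d = 17; heap: [0-1 ALLOC][2-6 FREE][7-9 ALLOC][10-16 ALLOC][17-25 ALLOC][26-59 FREE]
Op 6: e = malloc(3) -> e = 2; heap: [0-1 ALLOC][2-4 ALLOC][5-6 FREE][7-9 ALLOC][10-16 ALLOC][17-25 ALLOC][26-59 FREE]
Free blocks: [2 34] total_free=36 largest=34 -> 100*(36-34)/36 = 200/36 ≈ 5.556 -> rounds to 6

Answer: 6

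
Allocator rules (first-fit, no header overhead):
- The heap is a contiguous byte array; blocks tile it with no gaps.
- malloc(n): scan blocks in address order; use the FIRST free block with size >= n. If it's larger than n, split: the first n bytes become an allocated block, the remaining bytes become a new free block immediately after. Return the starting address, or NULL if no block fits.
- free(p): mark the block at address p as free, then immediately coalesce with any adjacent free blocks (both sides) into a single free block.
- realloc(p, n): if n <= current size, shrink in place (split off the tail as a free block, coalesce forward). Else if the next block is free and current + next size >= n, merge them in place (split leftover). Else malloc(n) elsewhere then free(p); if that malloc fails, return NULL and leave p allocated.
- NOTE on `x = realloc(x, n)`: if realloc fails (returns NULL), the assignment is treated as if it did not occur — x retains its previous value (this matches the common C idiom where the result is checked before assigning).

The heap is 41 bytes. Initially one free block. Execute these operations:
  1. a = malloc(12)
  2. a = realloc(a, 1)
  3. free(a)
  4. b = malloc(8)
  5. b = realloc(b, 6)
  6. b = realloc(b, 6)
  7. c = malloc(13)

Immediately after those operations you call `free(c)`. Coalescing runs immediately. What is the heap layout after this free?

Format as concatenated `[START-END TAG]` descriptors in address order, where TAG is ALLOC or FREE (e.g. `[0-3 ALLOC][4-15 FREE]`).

Op 1: a = malloc(12) -> a = 0; heap: [0-11 ALLOC][12-40 FREE]
Op 2: a = realloc(a, 1) -> a = 0; heap: [0-0 ALLOC][1-40 FREE]
Op 3: free(a) -> (freed a); heap: [0-40 FREE]
Op 4: b = malloc(8) -> b = 0; heap: [0-7 ALLOC][8-40 FREE]
Op 5: b = realloc(b, 6) -> b = 0; heap: [0-5 ALLOC][6-40 FREE]
Op 6: b = realloc(b, 6) -> b = 0; heap: [0-5 ALLOC][6-40 FREE]
Op 7: c = malloc(13) -> c = 6; heap: [0-5 ALLOC][6-18 ALLOC][19-40 FREE]
free(c): c = 6 -> block [6-18 ALLOC]; mark free, coalesce with adjacent free neighbors -> [0-5 ALLOC][6-40 FREE]

Answer: [0-5 ALLOC][6-40 FREE]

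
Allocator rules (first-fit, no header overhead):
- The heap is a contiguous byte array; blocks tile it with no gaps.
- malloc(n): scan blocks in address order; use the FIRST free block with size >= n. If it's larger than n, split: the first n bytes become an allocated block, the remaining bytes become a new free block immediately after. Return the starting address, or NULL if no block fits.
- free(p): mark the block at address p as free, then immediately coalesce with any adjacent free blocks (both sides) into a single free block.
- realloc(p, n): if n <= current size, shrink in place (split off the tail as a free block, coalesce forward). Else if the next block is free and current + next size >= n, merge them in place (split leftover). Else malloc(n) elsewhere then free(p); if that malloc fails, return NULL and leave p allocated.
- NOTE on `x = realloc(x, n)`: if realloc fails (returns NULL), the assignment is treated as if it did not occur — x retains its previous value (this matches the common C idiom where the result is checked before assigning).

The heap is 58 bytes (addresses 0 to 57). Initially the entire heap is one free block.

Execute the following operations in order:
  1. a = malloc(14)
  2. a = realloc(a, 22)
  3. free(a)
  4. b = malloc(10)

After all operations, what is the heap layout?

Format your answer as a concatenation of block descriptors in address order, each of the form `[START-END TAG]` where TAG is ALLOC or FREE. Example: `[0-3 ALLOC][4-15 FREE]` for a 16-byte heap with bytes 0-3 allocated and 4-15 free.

Answer: [0-9 ALLOC][10-57 FREE]

Derivation:
Op 1: a = malloc(14) -> a = 0; heap: [0-13 ALLOC][14-57 FREE]
Op 2: a = realloc(a, 22) -> a = 0; heap: [0-21 ALLOC][22-57 FREE]
Op 3: free(a) -> (freed a); heap: [0-57 FREE]
Op 4: b = malloc(10) -> b = 0; heap: [0-9 ALLOC][10-57 FREE]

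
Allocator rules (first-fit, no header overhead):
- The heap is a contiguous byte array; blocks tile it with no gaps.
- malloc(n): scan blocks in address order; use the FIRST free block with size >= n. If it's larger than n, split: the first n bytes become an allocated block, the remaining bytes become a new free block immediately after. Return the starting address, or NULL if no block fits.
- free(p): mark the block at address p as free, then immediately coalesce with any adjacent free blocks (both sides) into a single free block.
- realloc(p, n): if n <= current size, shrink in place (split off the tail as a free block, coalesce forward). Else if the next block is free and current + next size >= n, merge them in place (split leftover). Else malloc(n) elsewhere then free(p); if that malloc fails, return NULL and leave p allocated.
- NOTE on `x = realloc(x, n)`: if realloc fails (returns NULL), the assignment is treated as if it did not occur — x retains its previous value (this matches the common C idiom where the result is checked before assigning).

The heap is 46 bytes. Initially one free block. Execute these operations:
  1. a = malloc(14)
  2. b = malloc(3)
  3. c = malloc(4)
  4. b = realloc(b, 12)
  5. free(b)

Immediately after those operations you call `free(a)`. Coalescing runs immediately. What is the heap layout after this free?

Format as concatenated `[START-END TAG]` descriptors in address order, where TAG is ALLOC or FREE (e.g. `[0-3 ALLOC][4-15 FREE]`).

Answer: [0-16 FREE][17-20 ALLOC][21-45 FREE]

Derivation:
Op 1: a = malloc(14) -> a = 0; heap: [0-13 ALLOC][14-45 FREE]
Op 2: b = malloc(3) -> b = 14; heap: [0-13 ALLOC][14-16 ALLOC][17-45 FREE]
Op 3: c = malloc(4) -> c = 17; heap: [0-13 ALLOC][14-16 ALLOC][17-20 ALLOC][21-45 FREE]
Op 4: b = realloc(b, 12) -> b = 21; heap: [0-13 ALLOC][14-16 FREE][17-20 ALLOC][21-32 ALLOC][33-45 FREE]
Op 5: free(b) -> (freed b); heap: [0-13 ALLOC][14-16 FREE][17-20 ALLOC][21-45 FREE]
free(a): a = 0 -> block [0-13 ALLOC]; mark free, coalesce with adjacent free neighbors -> [0-16 FREE][17-20 ALLOC][21-45 FREE]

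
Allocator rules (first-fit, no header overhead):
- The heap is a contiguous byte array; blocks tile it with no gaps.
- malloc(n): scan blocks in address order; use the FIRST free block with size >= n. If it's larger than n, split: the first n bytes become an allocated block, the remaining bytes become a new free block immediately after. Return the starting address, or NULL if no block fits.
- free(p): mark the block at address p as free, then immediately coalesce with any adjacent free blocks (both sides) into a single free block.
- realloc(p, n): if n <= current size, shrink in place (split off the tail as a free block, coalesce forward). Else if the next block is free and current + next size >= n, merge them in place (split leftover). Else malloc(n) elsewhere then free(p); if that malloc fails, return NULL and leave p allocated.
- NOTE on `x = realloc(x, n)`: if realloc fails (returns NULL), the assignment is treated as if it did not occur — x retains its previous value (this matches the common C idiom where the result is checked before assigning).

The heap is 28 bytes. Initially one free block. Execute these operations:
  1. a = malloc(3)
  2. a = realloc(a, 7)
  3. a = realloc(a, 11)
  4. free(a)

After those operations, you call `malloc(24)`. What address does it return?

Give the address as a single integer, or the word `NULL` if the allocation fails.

Answer: 0

Derivation:
Op 1: a = malloc(3) -> a = 0; heap: [0-2 ALLOC][3-27 FREE]
Op 2: a = realloc(a, 7) -> a = 0; heap: [0-6 ALLOC][7-27 FREE]
Op 3: a = realloc(a, 11) -> a = 0; heap: [0-10 ALLOC][11-27 FREE]
Op 4: free(a) -> (freed a); heap: [0-27 FREE]
malloc(24): first-fit scan over [0-27 FREE] -> 0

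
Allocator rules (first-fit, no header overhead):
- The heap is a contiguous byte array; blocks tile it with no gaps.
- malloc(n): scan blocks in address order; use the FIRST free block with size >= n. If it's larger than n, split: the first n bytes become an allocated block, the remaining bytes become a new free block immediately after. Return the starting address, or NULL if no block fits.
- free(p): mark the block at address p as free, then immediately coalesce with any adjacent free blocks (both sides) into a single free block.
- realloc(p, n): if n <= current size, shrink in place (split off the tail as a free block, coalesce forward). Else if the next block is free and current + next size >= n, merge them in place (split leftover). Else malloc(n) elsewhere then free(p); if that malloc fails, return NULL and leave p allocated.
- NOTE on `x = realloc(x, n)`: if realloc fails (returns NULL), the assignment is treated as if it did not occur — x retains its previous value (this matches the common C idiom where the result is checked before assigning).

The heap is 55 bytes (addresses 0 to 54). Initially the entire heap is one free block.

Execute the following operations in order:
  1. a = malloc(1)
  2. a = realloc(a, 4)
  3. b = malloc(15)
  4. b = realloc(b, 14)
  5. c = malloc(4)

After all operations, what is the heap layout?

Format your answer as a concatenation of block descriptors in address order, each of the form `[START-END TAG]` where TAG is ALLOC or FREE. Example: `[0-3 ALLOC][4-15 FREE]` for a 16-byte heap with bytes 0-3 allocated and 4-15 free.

Answer: [0-3 ALLOC][4-17 ALLOC][18-21 ALLOC][22-54 FREE]

Derivation:
Op 1: a = malloc(1) -> a = 0; heap: [0-0 ALLOC][1-54 FREE]
Op 2: a = realloc(a, 4) -> a = 0; heap: [0-3 ALLOC][4-54 FREE]
Op 3: b = malloc(15) -> b = 4; heap: [0-3 ALLOC][4-18 ALLOC][19-54 FREE]
Op 4: b = realloc(b, 14) -> b = 4; heap: [0-3 ALLOC][4-17 ALLOC][18-54 FREE]
Op 5: c = malloc(4) -> c = 18; heap: [0-3 ALLOC][4-17 ALLOC][18-21 ALLOC][22-54 FREE]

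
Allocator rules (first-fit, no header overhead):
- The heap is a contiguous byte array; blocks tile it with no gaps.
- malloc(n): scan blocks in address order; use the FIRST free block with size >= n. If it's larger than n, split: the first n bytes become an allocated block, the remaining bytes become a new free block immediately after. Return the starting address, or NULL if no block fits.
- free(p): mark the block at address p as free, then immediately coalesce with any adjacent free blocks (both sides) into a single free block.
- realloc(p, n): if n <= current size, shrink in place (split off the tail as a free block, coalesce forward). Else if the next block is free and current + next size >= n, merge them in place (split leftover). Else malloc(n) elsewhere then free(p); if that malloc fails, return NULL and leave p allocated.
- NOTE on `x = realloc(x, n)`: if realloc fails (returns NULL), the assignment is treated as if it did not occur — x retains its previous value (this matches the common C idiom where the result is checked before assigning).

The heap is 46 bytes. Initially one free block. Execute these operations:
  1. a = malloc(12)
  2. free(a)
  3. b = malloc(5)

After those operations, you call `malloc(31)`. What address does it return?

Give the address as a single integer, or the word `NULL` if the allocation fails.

Answer: 5

Derivation:
Op 1: a = malloc(12) -> a = 0; heap: [0-11 ALLOC][12-45 FREE]
Op 2: free(a) -> (freed a); heap: [0-45 FREE]
Op 3: b = malloc(5) -> b = 0; heap: [0-4 ALLOC][5-45 FREE]
malloc(31): first-fit scan over [0-4 ALLOC][5-45 FREE] -> 5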